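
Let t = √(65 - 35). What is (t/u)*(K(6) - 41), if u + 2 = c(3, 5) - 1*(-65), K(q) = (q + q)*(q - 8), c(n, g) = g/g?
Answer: -65*√30/64 ≈ -5.5628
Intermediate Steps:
t = √30 ≈ 5.4772
c(n, g) = 1
K(q) = 2*q*(-8 + q) (K(q) = (2*q)*(-8 + q) = 2*q*(-8 + q))
u = 64 (u = -2 + (1 - 1*(-65)) = -2 + (1 + 65) = -2 + 66 = 64)
(t/u)*(K(6) - 41) = (√30/64)*(2*6*(-8 + 6) - 41) = (√30*(1/64))*(2*6*(-2) - 41) = (√30/64)*(-24 - 41) = (√30/64)*(-65) = -65*√30/64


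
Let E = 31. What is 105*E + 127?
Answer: 3382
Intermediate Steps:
105*E + 127 = 105*31 + 127 = 3255 + 127 = 3382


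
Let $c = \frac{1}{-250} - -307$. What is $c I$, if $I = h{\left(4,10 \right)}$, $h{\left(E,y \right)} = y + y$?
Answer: $\frac{153498}{25} \approx 6139.9$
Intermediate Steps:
$h{\left(E,y \right)} = 2 y$
$I = 20$ ($I = 2 \cdot 10 = 20$)
$c = \frac{76749}{250}$ ($c = - \frac{1}{250} + 307 = \frac{76749}{250} \approx 307.0$)
$c I = \frac{76749}{250} \cdot 20 = \frac{153498}{25}$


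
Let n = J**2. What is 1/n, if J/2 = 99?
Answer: 1/39204 ≈ 2.5508e-5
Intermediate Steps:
J = 198 (J = 2*99 = 198)
n = 39204 (n = 198**2 = 39204)
1/n = 1/39204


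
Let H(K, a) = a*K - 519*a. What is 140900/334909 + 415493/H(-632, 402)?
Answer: -73957633337/154963064118 ≈ -0.47726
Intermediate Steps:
H(K, a) = -519*a + K*a (H(K, a) = K*a - 519*a = -519*a + K*a)
140900/334909 + 415493/H(-632, 402) = 140900/334909 + 415493/((402*(-519 - 632))) = 140900*(1/334909) + 415493/((402*(-1151))) = 140900/334909 + 415493/(-462702) = 140900/334909 + 415493*(-1/462702) = 140900/334909 - 415493/462702 = -73957633337/154963064118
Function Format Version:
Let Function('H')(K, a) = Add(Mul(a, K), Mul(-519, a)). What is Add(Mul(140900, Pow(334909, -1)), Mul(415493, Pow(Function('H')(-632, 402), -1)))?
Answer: Rational(-73957633337, 154963064118) ≈ -0.47726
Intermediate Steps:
Function('H')(K, a) = Add(Mul(-519, a), Mul(K, a)) (Function('H')(K, a) = Add(Mul(K, a), Mul(-519, a)) = Add(Mul(-519, a), Mul(K, a)))
Add(Mul(140900, Pow(334909, -1)), Mul(415493, Pow(Function('H')(-632, 402), -1))) = Add(Mul(140900, Pow(334909, -1)), Mul(415493, Pow(Mul(402, Add(-519, -632)), -1))) = Add(Mul(140900, Rational(1, 334909)), Mul(415493, Pow(Mul(402, -1151), -1))) = Add(Rational(140900, 334909), Mul(415493, Pow(-462702, -1))) = Add(Rational(140900, 334909), Mul(415493, Rational(-1, 462702))) = Add(Rational(140900, 334909), Rational(-415493, 462702)) = Rational(-73957633337, 154963064118)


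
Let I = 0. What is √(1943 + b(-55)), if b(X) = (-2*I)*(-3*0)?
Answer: √1943 ≈ 44.079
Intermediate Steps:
b(X) = 0 (b(X) = (-2*0)*(-3*0) = 0*0 = 0)
√(1943 + b(-55)) = √(1943 + 0) = √1943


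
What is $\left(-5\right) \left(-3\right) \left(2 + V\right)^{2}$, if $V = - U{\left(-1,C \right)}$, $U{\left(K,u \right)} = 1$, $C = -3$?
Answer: $15$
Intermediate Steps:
$V = -1$ ($V = \left(-1\right) 1 = -1$)
$\left(-5\right) \left(-3\right) \left(2 + V\right)^{2} = \left(-5\right) \left(-3\right) \left(2 - 1\right)^{2} = 15 \cdot 1^{2} = 15 \cdot 1 = 15$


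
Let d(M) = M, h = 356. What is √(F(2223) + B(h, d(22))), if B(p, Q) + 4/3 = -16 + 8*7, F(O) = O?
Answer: √20355/3 ≈ 47.557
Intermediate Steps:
B(p, Q) = 116/3 (B(p, Q) = -4/3 + (-16 + 8*7) = -4/3 + (-16 + 56) = -4/3 + 40 = 116/3)
√(F(2223) + B(h, d(22))) = √(2223 + 116/3) = √(6785/3) = √20355/3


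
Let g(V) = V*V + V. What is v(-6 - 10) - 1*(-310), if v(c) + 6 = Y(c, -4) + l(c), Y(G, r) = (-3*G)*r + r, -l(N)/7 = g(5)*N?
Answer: 3468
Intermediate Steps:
g(V) = V + V² (g(V) = V² + V = V + V²)
l(N) = -210*N (l(N) = -7*5*(1 + 5)*N = -7*5*6*N = -210*N)
Y(G, r) = r - 3*G*r (Y(G, r) = -3*G*r + r = r - 3*G*r)
v(c) = -10 - 198*c (v(c) = -6 + (-4*(1 - 3*c) - 210*c) = -6 + ((-4 + 12*c) - 210*c) = -6 + (-4 - 198*c) = -10 - 198*c)
v(-6 - 10) - 1*(-310) = (-10 - 198*(-6 - 10)) - 1*(-310) = (-10 - 198*(-16)) + 310 = (-10 + 3168) + 310 = 3158 + 310 = 3468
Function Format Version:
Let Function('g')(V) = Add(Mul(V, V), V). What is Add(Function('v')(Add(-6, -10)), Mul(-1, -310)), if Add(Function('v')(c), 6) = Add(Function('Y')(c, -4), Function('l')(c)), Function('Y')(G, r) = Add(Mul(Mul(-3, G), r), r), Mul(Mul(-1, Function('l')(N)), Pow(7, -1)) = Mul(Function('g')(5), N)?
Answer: 3468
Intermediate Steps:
Function('g')(V) = Add(V, Pow(V, 2)) (Function('g')(V) = Add(Pow(V, 2), V) = Add(V, Pow(V, 2)))
Function('l')(N) = Mul(-210, N) (Function('l')(N) = Mul(-7, Mul(Mul(5, Add(1, 5)), N)) = Mul(-7, Mul(Mul(5, 6), N)) = Mul(-7, Mul(30, N)) = Mul(-210, N))
Function('Y')(G, r) = Add(r, Mul(-3, G, r)) (Function('Y')(G, r) = Add(Mul(-3, G, r), r) = Add(r, Mul(-3, G, r)))
Function('v')(c) = Add(-10, Mul(-198, c)) (Function('v')(c) = Add(-6, Add(Mul(-4, Add(1, Mul(-3, c))), Mul(-210, c))) = Add(-6, Add(Add(-4, Mul(12, c)), Mul(-210, c))) = Add(-6, Add(-4, Mul(-198, c))) = Add(-10, Mul(-198, c)))
Add(Function('v')(Add(-6, -10)), Mul(-1, -310)) = Add(Add(-10, Mul(-198, Add(-6, -10))), Mul(-1, -310)) = Add(Add(-10, Mul(-198, -16)), 310) = Add(Add(-10, 3168), 310) = Add(3158, 310) = 3468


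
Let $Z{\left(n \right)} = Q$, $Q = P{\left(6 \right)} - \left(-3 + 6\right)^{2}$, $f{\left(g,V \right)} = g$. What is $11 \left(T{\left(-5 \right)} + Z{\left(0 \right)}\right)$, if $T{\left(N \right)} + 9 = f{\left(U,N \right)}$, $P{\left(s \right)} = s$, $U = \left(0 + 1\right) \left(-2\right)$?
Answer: $-154$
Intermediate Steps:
$U = -2$ ($U = 1 \left(-2\right) = -2$)
$T{\left(N \right)} = -11$ ($T{\left(N \right)} = -9 - 2 = -11$)
$Q = -3$ ($Q = 6 - \left(-3 + 6\right)^{2} = 6 - 3^{2} = 6 - 9 = -3$)
$Z{\left(n \right)} = -3$
$11 \left(T{\left(-5 \right)} + Z{\left(0 \right)}\right) = 11 \left(-11 - 3\right) = 11 \left(-14\right) = -154$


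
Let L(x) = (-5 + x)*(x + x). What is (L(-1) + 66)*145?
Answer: 11310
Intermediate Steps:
L(x) = 2*x*(-5 + x) (L(x) = (-5 + x)*(2*x) = 2*x*(-5 + x))
(L(-1) + 66)*145 = (2*(-1)*(-5 - 1) + 66)*145 = (2*(-1)*(-6) + 66)*145 = (12 + 66)*145 = 78*145 = 11310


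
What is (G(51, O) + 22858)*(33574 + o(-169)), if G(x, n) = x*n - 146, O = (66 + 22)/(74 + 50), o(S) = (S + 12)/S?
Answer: 4001385702622/5239 ≈ 7.6377e+8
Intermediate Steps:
o(S) = (12 + S)/S
O = 22/31 (O = 88/124 = 88*(1/124) = 22/31 ≈ 0.70968)
G(x, n) = -146 + n*x (G(x, n) = n*x - 146 = -146 + n*x)
(G(51, O) + 22858)*(33574 + o(-169)) = ((-146 + (22/31)*51) + 22858)*(33574 + (12 - 169)/(-169)) = ((-146 + 1122/31) + 22858)*(33574 - 1/169*(-157)) = (-3404/31 + 22858)*(33574 + 157/169) = (705194/31)*(5674163/169) = 4001385702622/5239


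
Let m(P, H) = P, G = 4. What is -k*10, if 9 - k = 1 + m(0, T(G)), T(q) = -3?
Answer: -80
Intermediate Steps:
k = 8 (k = 9 - (1 + 0) = 9 - 1*1 = 9 - 1 = 8)
-k*10 = -1*8*10 = -8*10 = -80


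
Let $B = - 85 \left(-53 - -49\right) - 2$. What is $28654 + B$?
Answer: $28992$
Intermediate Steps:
$B = 338$ ($B = - 85 \left(-53 + 49\right) - 2 = \left(-85\right) \left(-4\right) - 2 = 340 - 2 = 338$)
$28654 + B = 28654 + 338 = 28992$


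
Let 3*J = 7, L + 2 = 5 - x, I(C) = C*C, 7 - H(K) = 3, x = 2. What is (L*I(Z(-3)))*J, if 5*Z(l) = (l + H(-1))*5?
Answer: 7/3 ≈ 2.3333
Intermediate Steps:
H(K) = 4 (H(K) = 7 - 1*3 = 7 - 3 = 4)
Z(l) = 4 + l (Z(l) = ((l + 4)*5)/5 = ((4 + l)*5)/5 = (20 + 5*l)/5 = 4 + l)
I(C) = C²
L = 1 (L = -2 + (5 - 1*2) = -2 + (5 - 2) = -2 + 3 = 1)
J = 7/3 (J = (⅓)*7 = 7/3 ≈ 2.3333)
(L*I(Z(-3)))*J = (1*(4 - 3)²)*(7/3) = (1*1²)*(7/3) = (1*1)*(7/3) = 1*(7/3) = 7/3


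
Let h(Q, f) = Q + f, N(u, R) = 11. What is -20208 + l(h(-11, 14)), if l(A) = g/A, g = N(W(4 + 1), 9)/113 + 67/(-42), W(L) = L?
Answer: -287728613/14238 ≈ -20209.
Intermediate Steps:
g = -7109/4746 (g = 11/113 + 67/(-42) = 11*(1/113) + 67*(-1/42) = 11/113 - 67/42 = -7109/4746 ≈ -1.4979)
l(A) = -7109/(4746*A)
-20208 + l(h(-11, 14)) = -20208 - 7109/(4746*(-11 + 14)) = -20208 - 7109/4746/3 = -20208 - 7109/4746*⅓ = -20208 - 7109/14238 = -287728613/14238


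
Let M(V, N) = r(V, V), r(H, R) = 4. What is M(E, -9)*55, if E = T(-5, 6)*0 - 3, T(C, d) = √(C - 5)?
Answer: 220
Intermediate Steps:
T(C, d) = √(-5 + C)
E = -3 (E = √(-5 - 5)*0 - 3 = √(-10)*0 - 3 = (I*√10)*0 - 3 = 0 - 3 = -3)
M(V, N) = 4
M(E, -9)*55 = 4*55 = 220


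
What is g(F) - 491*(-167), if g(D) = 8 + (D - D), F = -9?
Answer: 82005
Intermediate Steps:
g(D) = 8 (g(D) = 8 + 0 = 8)
g(F) - 491*(-167) = 8 - 491*(-167) = 8 + 81997 = 82005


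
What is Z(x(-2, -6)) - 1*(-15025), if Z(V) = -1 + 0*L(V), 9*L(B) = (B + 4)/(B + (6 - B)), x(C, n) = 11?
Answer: 15024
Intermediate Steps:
L(B) = 2/27 + B/54 (L(B) = ((B + 4)/(B + (6 - B)))/9 = ((4 + B)/6)/9 = ((4 + B)*(⅙))/9 = (⅔ + B/6)/9 = 2/27 + B/54)
Z(V) = -1 (Z(V) = -1 + 0*(2/27 + V/54) = -1 + 0 = -1)
Z(x(-2, -6)) - 1*(-15025) = -1 - 1*(-15025) = -1 + 15025 = 15024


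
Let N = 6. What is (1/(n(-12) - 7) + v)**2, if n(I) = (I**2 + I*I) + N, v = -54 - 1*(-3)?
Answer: 214212496/82369 ≈ 2600.6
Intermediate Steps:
v = -51 (v = -54 + 3 = -51)
n(I) = 6 + 2*I**2 (n(I) = (I**2 + I*I) + 6 = (I**2 + I**2) + 6 = 2*I**2 + 6 = 6 + 2*I**2)
(1/(n(-12) - 7) + v)**2 = (1/((6 + 2*(-12)**2) - 7) - 51)**2 = (1/((6 + 2*144) - 7) - 51)**2 = (1/((6 + 288) - 7) - 51)**2 = (1/(294 - 7) - 51)**2 = (1/287 - 51)**2 = (-14636/287)**2 = 214212496/82369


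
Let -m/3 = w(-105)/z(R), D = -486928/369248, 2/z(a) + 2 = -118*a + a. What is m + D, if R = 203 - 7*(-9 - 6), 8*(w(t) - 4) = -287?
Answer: -159059871097/92312 ≈ -1.7231e+6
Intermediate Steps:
w(t) = -255/8 (w(t) = 4 + (⅛)*(-287) = 4 - 287/8 = -255/8)
R = 308 (R = 203 - 7*(-15) = 203 + 105 = 308)
z(a) = 2/(-2 - 117*a) (z(a) = 2/(-2 + (-118*a + a)) = 2/(-2 - 117*a))
D = -30433/23078 (D = -486928*1/369248 = -30433/23078 ≈ -1.3187)
m = -13784535/8 (m = -(-765)/(8*((-2/(2 + 117*308)))) = -(-765)/(8*((-2/(2 + 36036)))) = -(-765)/(8*((-2/36038))) = -(-765)/(8*((-2*1/36038))) = -(-765)/(8*(-1/18019)) = -(-765)*(-18019)/8 = -3*4594845/8 = -13784535/8 ≈ -1.7231e+6)
m + D = -13784535/8 - 30433/23078 = -159059871097/92312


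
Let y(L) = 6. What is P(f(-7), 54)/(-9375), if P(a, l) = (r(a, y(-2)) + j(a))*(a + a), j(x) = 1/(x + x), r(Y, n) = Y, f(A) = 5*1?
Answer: -17/3125 ≈ -0.0054400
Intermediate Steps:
f(A) = 5
j(x) = 1/(2*x)
P(a, l) = 2*a*(a + 1/(2*a)) (P(a, l) = (a + 1/(2*a))*(a + a) = (a + 1/(2*a))*(2*a) = 2*a*(a + 1/(2*a)))
P(f(-7), 54)/(-9375) = (1 + 2*5**2)/(-9375) = (1 + 2*25)*(-1/9375) = (1 + 50)*(-1/9375) = 51*(-1/9375) = -17/3125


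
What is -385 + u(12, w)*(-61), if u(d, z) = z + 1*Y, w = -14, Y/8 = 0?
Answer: 469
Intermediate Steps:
Y = 0 (Y = 8*0 = 0)
u(d, z) = z (u(d, z) = z + 1*0 = z + 0 = z)
-385 + u(12, w)*(-61) = -385 - 14*(-61) = -385 + 854 = 469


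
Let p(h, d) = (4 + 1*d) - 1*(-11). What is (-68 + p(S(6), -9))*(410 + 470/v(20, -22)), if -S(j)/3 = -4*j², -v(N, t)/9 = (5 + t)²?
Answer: -66088280/2601 ≈ -25409.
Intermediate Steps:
v(N, t) = -9*(5 + t)²
S(j) = 12*j² (S(j) = -(-12)*j² = 12*j²)
p(h, d) = 15 + d (p(h, d) = (4 + d) + 11 = 15 + d)
(-68 + p(S(6), -9))*(410 + 470/v(20, -22)) = (-68 + (15 - 9))*(410 + 470/((-9*(5 - 22)²))) = (-68 + 6)*(410 + 470/((-9*(-17)²))) = -62*(410 + 470/((-9*289))) = -62*(410 + 470/(-2601)) = -62*(410 + 470*(-1/2601)) = -62*(410 - 470/2601) = -62*1065940/2601 = -66088280/2601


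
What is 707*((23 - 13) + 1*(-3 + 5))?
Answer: 8484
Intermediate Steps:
707*((23 - 13) + 1*(-3 + 5)) = 707*(10 + 1*2) = 707*(10 + 2) = 707*12 = 8484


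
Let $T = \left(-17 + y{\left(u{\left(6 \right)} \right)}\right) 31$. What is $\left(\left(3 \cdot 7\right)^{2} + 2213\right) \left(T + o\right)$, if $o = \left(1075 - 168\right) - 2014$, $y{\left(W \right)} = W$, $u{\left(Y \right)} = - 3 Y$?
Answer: $-5817568$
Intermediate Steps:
$T = -1085$ ($T = \left(-17 - 18\right) 31 = \left(-35\right) 31 = -1085$)
$o = -1107$ ($o = \left(1075 - 168\right) - 2014 = 907 - 2014 = -1107$)
$\left(\left(3 \cdot 7\right)^{2} + 2213\right) \left(T + o\right) = \left(\left(3 \cdot 7\right)^{2} + 2213\right) \left(-1085 - 1107\right) = \left(21^{2} + 2213\right) \left(-2192\right) = \left(441 + 2213\right) \left(-2192\right) = 2654 \left(-2192\right) = -5817568$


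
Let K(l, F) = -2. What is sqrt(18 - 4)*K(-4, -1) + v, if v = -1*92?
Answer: -92 - 2*sqrt(14) ≈ -99.483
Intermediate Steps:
v = -92
sqrt(18 - 4)*K(-4, -1) + v = sqrt(18 - 4)*(-2) - 92 = sqrt(14)*(-2) - 92 = -2*sqrt(14) - 92 = -92 - 2*sqrt(14)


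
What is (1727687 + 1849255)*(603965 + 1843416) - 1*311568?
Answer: 8754139577334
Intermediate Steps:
(1727687 + 1849255)*(603965 + 1843416) - 1*311568 = 3576942*2447381 - 311568 = 8754139888902 - 311568 = 8754139577334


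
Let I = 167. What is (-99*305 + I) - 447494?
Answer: -477522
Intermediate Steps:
(-99*305 + I) - 447494 = (-99*305 + 167) - 447494 = (-30195 + 167) - 447494 = -30028 - 447494 = -477522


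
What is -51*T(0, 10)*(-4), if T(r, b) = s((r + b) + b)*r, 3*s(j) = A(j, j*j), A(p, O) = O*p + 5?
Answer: 0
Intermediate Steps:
A(p, O) = 5 + O*p
s(j) = 5/3 + j³/3 (s(j) = (5 + (j*j)*j)/3 = (5 + j²*j)/3 = (5 + j³)/3 = 5/3 + j³/3)
T(r, b) = r*(5/3 + (r + 2*b)³/3) (T(r, b) = (5/3 + ((r + b) + b)³/3)*r = (5/3 + ((b + r) + b)³/3)*r = (5/3 + (r + 2*b)³/3)*r = r*(5/3 + (r + 2*b)³/3))
-51*T(0, 10)*(-4) = -17*0*(5 + (0 + 2*10)³)*(-4) = -17*0*(5 + (0 + 20)³)*(-4) = -17*0*(5 + 20³)*(-4) = -17*0*(5 + 8000)*(-4) = -17*0*8005*(-4) = -51*0*(-4) = 0*(-4) = 0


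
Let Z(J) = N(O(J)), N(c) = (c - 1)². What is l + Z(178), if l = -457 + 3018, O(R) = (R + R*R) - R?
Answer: 1003815050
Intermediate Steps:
O(R) = R² (O(R) = (R + R²) - R = R²)
N(c) = (-1 + c)²
l = 2561
Z(J) = (-1 + J²)²
l + Z(178) = 2561 + (-1 + 178²)² = 2561 + (-1 + 31684)² = 2561 + 31683² = 2561 + 1003812489 = 1003815050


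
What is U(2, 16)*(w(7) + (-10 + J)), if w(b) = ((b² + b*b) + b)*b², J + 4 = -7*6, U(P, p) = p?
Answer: 81424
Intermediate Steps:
J = -46 (J = -4 - 7*6 = -4 - 42 = -46)
w(b) = b²*(b + 2*b²) (w(b) = ((b² + b²) + b)*b² = (2*b² + b)*b² = (b + 2*b²)*b² = b²*(b + 2*b²))
U(2, 16)*(w(7) + (-10 + J)) = 16*(7³*(1 + 2*7) + (-10 - 46)) = 16*(343*(1 + 14) - 56) = 16*(343*15 - 56) = 16*(5145 - 56) = 16*5089 = 81424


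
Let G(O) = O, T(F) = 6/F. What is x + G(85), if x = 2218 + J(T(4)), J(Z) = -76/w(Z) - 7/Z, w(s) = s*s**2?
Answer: 61447/27 ≈ 2275.8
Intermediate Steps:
w(s) = s**3
J(Z) = -76/Z**3 - 7/Z
x = 59152/27 (x = 2218 + (-76/(6/4)**3 - 7/(6/4)) = 2218 + (-76/(6*(1/4))**3 - 7/(6*(1/4))) = 2218 + (-76/(3/2)**3 - 7/3/2) = 2218 + (-76*8/27 - 7*2/3) = 2218 + (-608/27 - 14/3) = 2218 - 734/27 = 59152/27 ≈ 2190.8)
x + G(85) = 59152/27 + 85 = 61447/27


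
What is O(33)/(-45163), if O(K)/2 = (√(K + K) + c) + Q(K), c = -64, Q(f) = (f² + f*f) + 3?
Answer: -4234/45163 - 2*√66/45163 ≈ -0.094109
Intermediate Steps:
Q(f) = 3 + 2*f² (Q(f) = (f² + f²) + 3 = 2*f² + 3 = 3 + 2*f²)
O(K) = -122 + 4*K² + 2*√2*√K (O(K) = 2*((√(K + K) - 64) + (3 + 2*K²)) = 2*((√(2*K) - 64) + (3 + 2*K²)) = 2*((√2*√K - 64) + (3 + 2*K²)) = 2*((-64 + √2*√K) + (3 + 2*K²)) = 2*(-61 + 2*K² + √2*√K) = -122 + 4*K² + 2*√2*√K)
O(33)/(-45163) = (-122 + 4*33² + 2*√2*√33)/(-45163) = (-122 + 4*1089 + 2*√66)*(-1/45163) = (-122 + 4356 + 2*√66)*(-1/45163) = (4234 + 2*√66)*(-1/45163) = -4234/45163 - 2*√66/45163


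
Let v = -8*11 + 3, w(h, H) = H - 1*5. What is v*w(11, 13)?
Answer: -680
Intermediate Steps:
w(h, H) = -5 + H (w(h, H) = H - 5 = -5 + H)
v = -85 (v = -88 + 3 = -85)
v*w(11, 13) = -85*(-5 + 13) = -85*8 = -680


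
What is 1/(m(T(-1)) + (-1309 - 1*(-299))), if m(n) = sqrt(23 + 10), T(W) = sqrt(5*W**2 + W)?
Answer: -1010/1020067 - sqrt(33)/1020067 ≈ -0.00099576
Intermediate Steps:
T(W) = sqrt(W + 5*W**2)
m(n) = sqrt(33)
1/(m(T(-1)) + (-1309 - 1*(-299))) = 1/(sqrt(33) + (-1309 - 1*(-299))) = 1/(sqrt(33) + (-1309 + 299)) = 1/(sqrt(33) - 1010) = 1/(-1010 + sqrt(33))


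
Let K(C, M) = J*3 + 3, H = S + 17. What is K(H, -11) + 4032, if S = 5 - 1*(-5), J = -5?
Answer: 4020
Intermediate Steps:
S = 10 (S = 5 + 5 = 10)
H = 27 (H = 10 + 17 = 27)
K(C, M) = -12 (K(C, M) = -5*3 + 3 = -15 + 3 = -12)
K(H, -11) + 4032 = -12 + 4032 = 4020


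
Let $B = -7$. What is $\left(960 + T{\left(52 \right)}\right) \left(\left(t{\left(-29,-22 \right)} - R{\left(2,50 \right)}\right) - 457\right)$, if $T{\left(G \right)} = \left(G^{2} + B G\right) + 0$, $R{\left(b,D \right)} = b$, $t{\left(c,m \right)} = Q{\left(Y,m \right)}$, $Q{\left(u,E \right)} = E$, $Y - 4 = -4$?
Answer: $-1587300$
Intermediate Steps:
$Y = 0$ ($Y = 4 - 4 = 0$)
$t{\left(c,m \right)} = m$
$T{\left(G \right)} = G^{2} - 7 G$ ($T{\left(G \right)} = \left(G^{2} - 7 G\right) + 0 = G^{2} - 7 G$)
$\left(960 + T{\left(52 \right)}\right) \left(\left(t{\left(-29,-22 \right)} - R{\left(2,50 \right)}\right) - 457\right) = \left(960 + 52 \left(-7 + 52\right)\right) \left(\left(-22 - 2\right) - 457\right) = \left(960 + 52 \cdot 45\right) \left(\left(-22 - 2\right) - 457\right) = \left(960 + 2340\right) \left(-24 - 457\right) = 3300 \left(-481\right) = -1587300$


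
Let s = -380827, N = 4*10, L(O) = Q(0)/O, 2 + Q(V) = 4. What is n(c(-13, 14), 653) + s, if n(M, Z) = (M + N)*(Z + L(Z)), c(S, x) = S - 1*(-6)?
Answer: -234608468/653 ≈ -3.5928e+5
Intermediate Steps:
Q(V) = 2 (Q(V) = -2 + 4 = 2)
c(S, x) = 6 + S (c(S, x) = S + 6 = 6 + S)
L(O) = 2/O
N = 40
n(M, Z) = (40 + M)*(Z + 2/Z) (n(M, Z) = (M + 40)*(Z + 2/Z) = (40 + M)*(Z + 2/Z))
n(c(-13, 14), 653) + s = (80 + 2*(6 - 13) + 653**2*(40 + (6 - 13)))/653 - 380827 = (80 + 2*(-7) + 426409*(40 - 7))/653 - 380827 = (80 - 14 + 426409*33)/653 - 380827 = (80 - 14 + 14071497)/653 - 380827 = (1/653)*14071563 - 380827 = 14071563/653 - 380827 = -234608468/653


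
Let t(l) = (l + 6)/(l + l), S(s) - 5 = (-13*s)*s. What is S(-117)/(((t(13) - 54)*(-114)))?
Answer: -2313376/78945 ≈ -29.304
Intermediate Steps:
S(s) = 5 - 13*s**2 (S(s) = 5 + (-13*s)*s = 5 - 13*s**2)
t(l) = (6 + l)/(2*l) (t(l) = (6 + l)/((2*l)) = (6 + l)*(1/(2*l)) = (6 + l)/(2*l))
S(-117)/(((t(13) - 54)*(-114))) = (5 - 13*(-117)**2)/((((1/2)*(6 + 13)/13 - 54)*(-114))) = (5 - 13*13689)/((((1/2)*(1/13)*19 - 54)*(-114))) = (5 - 177957)/(((19/26 - 54)*(-114))) = -177952/((-1385/26*(-114))) = -177952/78945/13 = -177952*13/78945 = -2313376/78945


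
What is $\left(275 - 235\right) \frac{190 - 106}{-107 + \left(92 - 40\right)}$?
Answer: $- \frac{672}{11} \approx -61.091$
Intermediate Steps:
$\left(275 - 235\right) \frac{190 - 106}{-107 + \left(92 - 40\right)} = 40 \frac{84}{-107 + \left(92 - 40\right)} = 40 \frac{84}{-107 + 52} = 40 \frac{84}{-55} = 40 \cdot 84 \left(- \frac{1}{55}\right) = 40 \left(- \frac{84}{55}\right) = - \frac{672}{11}$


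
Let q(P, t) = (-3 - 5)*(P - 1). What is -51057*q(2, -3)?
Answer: 408456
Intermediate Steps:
q(P, t) = 8 - 8*P (q(P, t) = -8*(-1 + P) = 8 - 8*P)
-51057*q(2, -3) = -51057*(8 - 8*2) = -51057*(8 - 16) = -51057*(-8) = 408456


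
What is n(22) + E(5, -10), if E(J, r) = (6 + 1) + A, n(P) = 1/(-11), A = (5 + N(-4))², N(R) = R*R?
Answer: 4927/11 ≈ 447.91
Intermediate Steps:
N(R) = R²
A = 441 (A = (5 + (-4)²)² = (5 + 16)² = 21² = 441)
n(P) = -1/11
E(J, r) = 448 (E(J, r) = (6 + 1) + 441 = 7 + 441 = 448)
n(22) + E(5, -10) = -1/11 + 448 = 4927/11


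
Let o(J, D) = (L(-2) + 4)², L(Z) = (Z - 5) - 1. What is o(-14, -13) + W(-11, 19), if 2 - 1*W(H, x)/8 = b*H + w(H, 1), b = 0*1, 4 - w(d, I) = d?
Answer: -88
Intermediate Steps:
w(d, I) = 4 - d
L(Z) = -6 + Z (L(Z) = (-5 + Z) - 1 = -6 + Z)
o(J, D) = 16 (o(J, D) = ((-6 - 2) + 4)² = (-8 + 4)² = (-4)² = 16)
b = 0
W(H, x) = -16 + 8*H (W(H, x) = 16 - 8*(0*H + (4 - H)) = 16 - 8*(0 + (4 - H)) = 16 - 8*(4 - H) = 16 + (-32 + 8*H) = -16 + 8*H)
o(-14, -13) + W(-11, 19) = 16 + (-16 + 8*(-11)) = 16 + (-16 - 88) = 16 - 104 = -88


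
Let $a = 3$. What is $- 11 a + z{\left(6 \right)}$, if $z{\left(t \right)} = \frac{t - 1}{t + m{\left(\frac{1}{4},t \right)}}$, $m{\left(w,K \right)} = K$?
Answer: $- \frac{391}{12} \approx -32.583$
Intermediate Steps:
$z{\left(t \right)} = \frac{-1 + t}{2 t}$ ($z{\left(t \right)} = \frac{t - 1}{t + t} = \frac{-1 + t}{2 t}$)
$- 11 a + z{\left(6 \right)} = \left(-11\right) 3 + \frac{-1 + 6}{2 \cdot 6} = -33 + \frac{1}{2} \cdot \frac{1}{6} \cdot 5 = -33 + \frac{5}{12} = - \frac{391}{12}$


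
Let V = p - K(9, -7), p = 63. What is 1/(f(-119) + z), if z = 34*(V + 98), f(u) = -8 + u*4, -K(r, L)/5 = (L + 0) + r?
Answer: 1/5330 ≈ 0.00018762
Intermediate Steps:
K(r, L) = -5*L - 5*r (K(r, L) = -5*((L + 0) + r) = -5*(L + r) = -5*L - 5*r)
f(u) = -8 + 4*u
V = 73 (V = 63 - (-5*(-7) - 5*9) = 63 - (35 - 45) = 63 - 1*(-10) = 63 + 10 = 73)
z = 5814 (z = 34*(73 + 98) = 34*171 = 5814)
1/(f(-119) + z) = 1/((-8 + 4*(-119)) + 5814) = 1/((-8 - 476) + 5814) = 1/(-484 + 5814) = 1/5330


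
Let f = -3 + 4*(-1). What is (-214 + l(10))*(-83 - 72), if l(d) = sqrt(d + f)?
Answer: 33170 - 155*sqrt(3) ≈ 32902.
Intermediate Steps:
f = -7 (f = -3 - 4 = -7)
l(d) = sqrt(-7 + d) (l(d) = sqrt(d - 7) = sqrt(-7 + d))
(-214 + l(10))*(-83 - 72) = (-214 + sqrt(-7 + 10))*(-83 - 72) = (-214 + sqrt(3))*(-155) = 33170 - 155*sqrt(3)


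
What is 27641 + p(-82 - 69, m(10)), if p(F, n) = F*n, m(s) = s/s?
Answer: 27490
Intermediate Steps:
m(s) = 1
27641 + p(-82 - 69, m(10)) = 27641 + (-82 - 69)*1 = 27641 - 151*1 = 27641 - 151 = 27490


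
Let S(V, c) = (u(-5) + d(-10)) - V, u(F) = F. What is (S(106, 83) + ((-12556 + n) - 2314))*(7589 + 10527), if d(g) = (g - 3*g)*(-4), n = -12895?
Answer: -506450896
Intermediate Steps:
d(g) = 8*g (d(g) = -2*g*(-4) = 8*g)
S(V, c) = -85 - V (S(V, c) = (-5 + 8*(-10)) - V = (-5 - 80) - V = -85 - V)
(S(106, 83) + ((-12556 + n) - 2314))*(7589 + 10527) = ((-85 - 1*106) + ((-12556 - 12895) - 2314))*(7589 + 10527) = ((-85 - 106) + (-25451 - 2314))*18116 = (-191 - 27765)*18116 = -27956*18116 = -506450896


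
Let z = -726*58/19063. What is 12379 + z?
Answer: 21448979/1733 ≈ 12377.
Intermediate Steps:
z = -3828/1733 (z = -42108/19063 = -1*3828/1733 = -3828/1733 ≈ -2.2089)
12379 + z = 12379 - 3828/1733 = 21448979/1733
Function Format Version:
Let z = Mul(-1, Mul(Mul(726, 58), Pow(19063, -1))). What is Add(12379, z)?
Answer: Rational(21448979, 1733) ≈ 12377.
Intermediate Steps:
z = Rational(-3828, 1733) (z = Mul(-1, Mul(42108, Rational(1, 19063))) = Mul(-1, Rational(3828, 1733)) = Rational(-3828, 1733) ≈ -2.2089)
Add(12379, z) = Add(12379, Rational(-3828, 1733)) = Rational(21448979, 1733)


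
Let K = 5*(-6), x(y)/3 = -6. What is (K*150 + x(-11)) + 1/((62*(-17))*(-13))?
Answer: -61905635/13702 ≈ -4518.0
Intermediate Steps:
x(y) = -18 (x(y) = 3*(-6) = -18)
K = -30
(K*150 + x(-11)) + 1/((62*(-17))*(-13)) = (-30*150 - 18) + 1/((62*(-17))*(-13)) = (-4500 - 18) + 1/(-1054*(-13)) = -4518 + 1/13702 = -61905635/13702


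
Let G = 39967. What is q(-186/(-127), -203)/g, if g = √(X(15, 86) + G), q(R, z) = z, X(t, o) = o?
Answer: -203*√237/3081 ≈ -1.0143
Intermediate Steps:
g = 13*√237 (g = √(86 + 39967) = √40053 = 13*√237 ≈ 200.13)
q(-186/(-127), -203)/g = -203*√237/3081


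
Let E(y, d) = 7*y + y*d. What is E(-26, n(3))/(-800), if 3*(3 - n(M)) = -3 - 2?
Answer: 91/240 ≈ 0.37917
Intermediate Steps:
n(M) = 14/3 (n(M) = 3 - (-3 - 2)/3 = 3 - ⅓*(-5) = 3 + 5/3 = 14/3)
E(y, d) = 7*y + d*y
E(-26, n(3))/(-800) = -26*(7 + 14/3)/(-800) = -26*35/3*(-1/800) = -910/3*(-1/800) = 91/240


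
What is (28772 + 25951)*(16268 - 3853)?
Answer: 679386045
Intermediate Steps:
(28772 + 25951)*(16268 - 3853) = 54723*12415 = 679386045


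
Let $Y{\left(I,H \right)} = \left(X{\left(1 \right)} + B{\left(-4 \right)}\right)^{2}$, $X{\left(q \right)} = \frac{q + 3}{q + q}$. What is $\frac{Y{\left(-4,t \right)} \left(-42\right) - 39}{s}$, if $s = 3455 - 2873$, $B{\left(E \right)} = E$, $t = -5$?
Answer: $- \frac{69}{194} \approx -0.35567$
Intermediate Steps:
$X{\left(q \right)} = \frac{3 + q}{2 q}$
$Y{\left(I,H \right)} = 4$ ($Y{\left(I,H \right)} = \left(\frac{3 + 1}{2 \cdot 1} - 4\right)^{2} = \left(\frac{1}{2} \cdot 1 \cdot 4 - 4\right)^{2} = \left(2 - 4\right)^{2} = \left(-2\right)^{2} = 4$)
$s = 582$
$\frac{Y{\left(-4,t \right)} \left(-42\right) - 39}{s} = \frac{4 \left(-42\right) - 39}{582} = \left(-168 - 39\right) \frac{1}{582} = \left(-207\right) \frac{1}{582} = - \frac{69}{194}$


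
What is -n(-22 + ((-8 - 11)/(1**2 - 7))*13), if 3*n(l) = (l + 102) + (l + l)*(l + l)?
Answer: -28631/54 ≈ -530.20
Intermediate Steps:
n(l) = 34 + l/3 + 4*l**2/3 (n(l) = ((l + 102) + (l + l)*(l + l))/3 = ((102 + l) + (2*l)*(2*l))/3 = ((102 + l) + 4*l**2)/3 = (102 + l + 4*l**2)/3 = 34 + l/3 + 4*l**2/3)
-n(-22 + ((-8 - 11)/(1**2 - 7))*13) = -(34 + (-22 + ((-8 - 11)/(1**2 - 7))*13)/3 + 4*(-22 + ((-8 - 11)/(1**2 - 7))*13)**2/3) = -(34 + (-22 - 19/(1 - 7)*13)/3 + 4*(-22 - 19/(1 - 7)*13)**2/3) = -(34 + (-22 - 19/(-6)*13)/3 + 4*(-22 - 19/(-6)*13)**2/3) = -(34 + (-22 - 19*(-1/6)*13)/3 + 4*(-22 - 19*(-1/6)*13)**2/3) = -(34 + (-22 + (19/6)*13)/3 + 4*(-22 + (19/6)*13)**2/3) = -(34 + (-22 + 247/6)/3 + 4*(-22 + 247/6)**2/3) = -(34 + (1/3)*(115/6) + 4*(115/6)**2/3) = -(34 + 115/18 + (4/3)*(13225/36)) = -(34 + 115/18 + 13225/27) = -1*28631/54 = -28631/54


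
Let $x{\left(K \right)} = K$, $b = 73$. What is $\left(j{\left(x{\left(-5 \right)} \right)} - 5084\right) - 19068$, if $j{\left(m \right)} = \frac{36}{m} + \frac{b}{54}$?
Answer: $- \frac{6522619}{270} \approx -24158.0$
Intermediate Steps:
$j{\left(m \right)} = \frac{73}{54} + \frac{36}{m}$ ($j{\left(m \right)} = \frac{36}{m} + \frac{73}{54} = \frac{73}{54} + \frac{36}{m}$)
$\left(j{\left(x{\left(-5 \right)} \right)} - 5084\right) - 19068 = \left(\left(\frac{73}{54} + \frac{36}{-5}\right) - 5084\right) - 19068 = \left(\left(\frac{73}{54} + 36 \left(- \frac{1}{5}\right)\right) - 5084\right) - 19068 = \left(\left(\frac{73}{54} - \frac{36}{5}\right) - 5084\right) - 19068 = \left(- \frac{1579}{270} - 5084\right) - 19068 = - \frac{1374259}{270} - 19068 = - \frac{6522619}{270}$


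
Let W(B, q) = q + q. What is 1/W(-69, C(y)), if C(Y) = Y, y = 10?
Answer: 1/20 ≈ 0.050000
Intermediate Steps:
W(B, q) = 2*q
1/W(-69, C(y)) = 1/(2*10) = 1/20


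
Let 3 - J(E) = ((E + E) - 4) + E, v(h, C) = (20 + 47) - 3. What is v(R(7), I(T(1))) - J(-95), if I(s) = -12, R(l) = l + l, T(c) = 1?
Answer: -228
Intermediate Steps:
R(l) = 2*l
v(h, C) = 64 (v(h, C) = 67 - 3 = 64)
J(E) = 7 - 3*E (J(E) = 3 - (((E + E) - 4) + E) = 3 - ((2*E - 4) + E) = 3 - ((-4 + 2*E) + E) = 3 - (-4 + 3*E) = 3 + (4 - 3*E) = 7 - 3*E)
v(R(7), I(T(1))) - J(-95) = 64 - (7 - 3*(-95)) = 64 - (7 + 285) = 64 - 1*292 = 64 - 292 = -228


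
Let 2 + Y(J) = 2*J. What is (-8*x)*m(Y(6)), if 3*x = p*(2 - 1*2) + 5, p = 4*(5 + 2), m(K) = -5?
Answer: 200/3 ≈ 66.667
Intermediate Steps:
Y(J) = -2 + 2*J
p = 28 (p = 4*7 = 28)
x = 5/3 (x = (28*(2 - 1*2) + 5)/3 = (28*(2 - 2) + 5)/3 = (28*0 + 5)/3 = (0 + 5)/3 = (⅓)*5 = 5/3 ≈ 1.6667)
(-8*x)*m(Y(6)) = -8*5/3*(-5) = -40/3*(-5) = 200/3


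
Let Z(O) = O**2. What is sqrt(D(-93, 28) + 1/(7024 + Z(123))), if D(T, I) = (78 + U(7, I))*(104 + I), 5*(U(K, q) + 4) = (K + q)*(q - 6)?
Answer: sqrt(14769774811417)/22153 ≈ 173.48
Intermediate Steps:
U(K, q) = -4 + (-6 + q)*(K + q)/5 (U(K, q) = -4 + ((K + q)*(q - 6))/5 = -4 + ((K + q)*(-6 + q))/5 = -4 + ((-6 + q)*(K + q))/5 = -4 + (-6 + q)*(K + q)/5)
D(T, I) = (104 + I)*(328/5 + I/5 + I**2/5) (D(T, I) = (78 + (-4 - 6/5*7 - 6*I/5 + I**2/5 + (1/5)*7*I))*(104 + I) = (78 + (-4 - 42/5 - 6*I/5 + I**2/5 + 7*I/5))*(104 + I) = (78 + (-62/5 + I/5 + I**2/5))*(104 + I) = (328/5 + I/5 + I**2/5)*(104 + I) = (104 + I)*(328/5 + I/5 + I**2/5))
sqrt(D(-93, 28) + 1/(7024 + Z(123))) = sqrt((34112/5 + 21*28**2 + (1/5)*28**3 + (432/5)*28) + 1/(7024 + 123**2)) = sqrt((34112/5 + 21*784 + (1/5)*21952 + 12096/5) + 1/(7024 + 15129)) = sqrt((34112/5 + 16464 + 21952/5 + 12096/5) + 1/22153) = sqrt(30096 + 1/22153) = sqrt(666716689/22153) = sqrt(14769774811417)/22153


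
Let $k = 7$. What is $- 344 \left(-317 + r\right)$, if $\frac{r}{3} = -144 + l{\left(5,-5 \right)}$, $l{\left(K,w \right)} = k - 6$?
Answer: $256624$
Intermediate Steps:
$l{\left(K,w \right)} = 1$ ($l{\left(K,w \right)} = 7 - 6 = 1$)
$r = -429$ ($r = 3 \left(-144 + 1\right) = 3 \left(-143\right) = -429$)
$- 344 \left(-317 + r\right) = - 344 \left(-317 - 429\right) = \left(-344\right) \left(-746\right) = 256624$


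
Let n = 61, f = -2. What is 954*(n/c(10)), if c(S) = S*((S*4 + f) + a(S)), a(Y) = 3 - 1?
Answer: 29097/200 ≈ 145.48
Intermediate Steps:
a(Y) = 2
c(S) = 4*S**2 (c(S) = S*((S*4 - 2) + 2) = S*((4*S - 2) + 2) = S*((-2 + 4*S) + 2) = S*(4*S) = 4*S**2)
954*(n/c(10)) = 954*(61/((4*10**2))) = 954*(61/((4*100))) = 954*(61/400) = 29097/200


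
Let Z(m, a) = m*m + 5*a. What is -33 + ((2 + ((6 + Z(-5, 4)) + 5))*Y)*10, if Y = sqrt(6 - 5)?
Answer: 547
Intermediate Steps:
Z(m, a) = m**2 + 5*a
Y = 1 (Y = sqrt(1) = 1)
-33 + ((2 + ((6 + Z(-5, 4)) + 5))*Y)*10 = -33 + ((2 + ((6 + ((-5)**2 + 5*4)) + 5))*1)*10 = -33 + ((2 + ((6 + (25 + 20)) + 5))*1)*10 = -33 + ((2 + ((6 + 45) + 5))*1)*10 = -33 + ((2 + (51 + 5))*1)*10 = -33 + ((2 + 56)*1)*10 = -33 + (58*1)*10 = -33 + 58*10 = -33 + 580 = 547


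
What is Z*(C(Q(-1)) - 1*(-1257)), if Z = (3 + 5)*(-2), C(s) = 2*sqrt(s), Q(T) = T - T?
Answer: -20112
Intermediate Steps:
Q(T) = 0
Z = -16 (Z = 8*(-2) = -16)
Z*(C(Q(-1)) - 1*(-1257)) = -16*(2*sqrt(0) - 1*(-1257)) = -16*(2*0 + 1257) = -16*(0 + 1257) = -16*1257 = -20112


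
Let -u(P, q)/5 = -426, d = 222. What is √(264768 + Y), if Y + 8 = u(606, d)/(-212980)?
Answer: √120096403370566/21298 ≈ 514.55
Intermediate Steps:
u(P, q) = 2130 (u(P, q) = -5*(-426) = 2130)
Y = -170597/21298 (Y = -8 + 2130/(-212980) = -8 + 2130*(-1/212980) = -8 - 213/21298 = -170597/21298 ≈ -8.0100)
√(264768 + Y) = √(264768 - 170597/21298) = √(5638858267/21298) = √120096403370566/21298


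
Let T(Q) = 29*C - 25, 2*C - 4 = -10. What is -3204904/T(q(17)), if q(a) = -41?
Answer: 400613/14 ≈ 28615.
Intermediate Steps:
C = -3 (C = 2 + (½)*(-10) = 2 - 5 = -3)
T(Q) = -112 (T(Q) = 29*(-3) - 25 = -87 - 25 = -112)
-3204904/T(q(17)) = -3204904/(-112) = -3204904*(-1/112) = 400613/14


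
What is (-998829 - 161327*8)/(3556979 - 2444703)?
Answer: -2289445/1112276 ≈ -2.0583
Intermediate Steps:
(-998829 - 161327*8)/(3556979 - 2444703) = (-998829 - 1290616)/1112276 = -2289445*1/1112276 = -2289445/1112276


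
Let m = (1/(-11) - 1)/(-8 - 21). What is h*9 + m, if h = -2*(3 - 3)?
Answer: 12/319 ≈ 0.037618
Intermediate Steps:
h = 0 (h = -2*0 = 0)
m = 12/319 (m = (-1/11 - 1)/(-29) = -12/11*(-1/29) = 12/319 ≈ 0.037618)
h*9 + m = 0*9 + 12/319 = 0 + 12/319 = 12/319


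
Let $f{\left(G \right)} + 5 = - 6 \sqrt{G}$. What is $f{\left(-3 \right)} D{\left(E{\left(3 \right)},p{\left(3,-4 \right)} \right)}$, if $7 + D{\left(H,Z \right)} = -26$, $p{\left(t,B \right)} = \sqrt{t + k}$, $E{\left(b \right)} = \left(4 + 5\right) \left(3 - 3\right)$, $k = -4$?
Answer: $165 + 198 i \sqrt{3} \approx 165.0 + 342.95 i$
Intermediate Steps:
$E{\left(b \right)} = 0$ ($E{\left(b \right)} = 9 \cdot 0 = 0$)
$p{\left(t,B \right)} = \sqrt{-4 + t}$ ($p{\left(t,B \right)} = \sqrt{t - 4} = \sqrt{-4 + t}$)
$D{\left(H,Z \right)} = -33$ ($D{\left(H,Z \right)} = -7 - 26 = -33$)
$f{\left(G \right)} = -5 - 6 \sqrt{G}$
$f{\left(-3 \right)} D{\left(E{\left(3 \right)},p{\left(3,-4 \right)} \right)} = \left(-5 - 6 \sqrt{-3}\right) \left(-33\right) = \left(-5 - 6 i \sqrt{3}\right) \left(-33\right) = 165 + 198 i \sqrt{3}$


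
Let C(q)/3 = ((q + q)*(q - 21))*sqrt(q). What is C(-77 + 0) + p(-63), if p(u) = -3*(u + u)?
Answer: 378 + 45276*I*sqrt(77) ≈ 378.0 + 3.973e+5*I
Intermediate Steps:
p(u) = -6*u
C(q) = 6*q**(3/2)*(-21 + q) (C(q) = 3*(((q + q)*(q - 21))*sqrt(q)) = 3*(((2*q)*(-21 + q))*sqrt(q)) = 3*((2*q*(-21 + q))*sqrt(q)) = 3*(2*q**(3/2)*(-21 + q)) = 6*q**(3/2)*(-21 + q))
C(-77 + 0) + p(-63) = 6*(-77 + 0)**(3/2)*(-21 + (-77 + 0)) - 6*(-63) = 6*(-77)**(3/2)*(-21 - 77) + 378 = 6*(-77*I*sqrt(77))*(-98) + 378 = 45276*I*sqrt(77) + 378 = 378 + 45276*I*sqrt(77)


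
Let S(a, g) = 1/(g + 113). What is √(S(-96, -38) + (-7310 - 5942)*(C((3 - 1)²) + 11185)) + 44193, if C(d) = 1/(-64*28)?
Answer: 44193 + I*√104586581044617/840 ≈ 44193.0 + 12175.0*I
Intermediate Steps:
S(a, g) = 1/(113 + g)
C(d) = -1/1792 (C(d) = -1/64*1/28 = -1/1792)
√(S(-96, -38) + (-7310 - 5942)*(C((3 - 1)²) + 11185)) + 44193 = √(1/(113 - 38) + (-7310 - 5942)*(-1/1792 + 11185)) + 44193 = √(1/75 - 13252*20043519/1792) + 44193 = √(1/75 - 66404178447/448) + 44193 = √(-4980313383077/33600) + 44193 = I*√104586581044617/840 + 44193 = 44193 + I*√104586581044617/840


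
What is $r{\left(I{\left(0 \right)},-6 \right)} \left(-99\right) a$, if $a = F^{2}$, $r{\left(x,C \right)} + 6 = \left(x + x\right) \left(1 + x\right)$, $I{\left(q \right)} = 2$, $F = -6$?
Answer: $-21384$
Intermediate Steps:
$r{\left(x,C \right)} = -6 + 2 x \left(1 + x\right)$ ($r{\left(x,C \right)} = -6 + \left(x + x\right) \left(1 + x\right) = -6 + 2 x \left(1 + x\right)$)
$a = 36$ ($a = \left(-6\right)^{2} = 36$)
$r{\left(I{\left(0 \right)},-6 \right)} \left(-99\right) a = \left(-6 + 2 \cdot 2 + 2 \cdot 2^{2}\right) \left(-99\right) 36 = \left(-6 + 4 + 2 \cdot 4\right) \left(-99\right) 36 = \left(-6 + 4 + 8\right) \left(-99\right) 36 = 6 \left(-99\right) 36 = \left(-594\right) 36 = -21384$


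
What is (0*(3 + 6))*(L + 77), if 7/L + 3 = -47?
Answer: 0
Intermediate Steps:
L = -7/50 (L = 7/(-3 - 47) = 7/(-50) = 7*(-1/50) = -7/50 ≈ -0.14000)
(0*(3 + 6))*(L + 77) = (0*(3 + 6))*(-7/50 + 77) = (0*9)*(3843/50) = 0*(3843/50) = 0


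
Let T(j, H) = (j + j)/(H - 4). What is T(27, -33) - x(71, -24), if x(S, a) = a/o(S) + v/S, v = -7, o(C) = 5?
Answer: 45173/13135 ≈ 3.4391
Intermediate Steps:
T(j, H) = 2*j/(-4 + H) (T(j, H) = (2*j)/(-4 + H) = 2*j/(-4 + H))
x(S, a) = -7/S + a/5 (x(S, a) = a/5 - 7/S = -7/S + a/5)
T(27, -33) - x(71, -24) = 2*27/(-4 - 33) - (-7/71 + (⅕)*(-24)) = 2*27/(-37) - (-7*1/71 - 24/5) = 2*27*(-1/37) - (-7/71 - 24/5) = -54/37 - 1*(-1739/355) = -54/37 + 1739/355 = 45173/13135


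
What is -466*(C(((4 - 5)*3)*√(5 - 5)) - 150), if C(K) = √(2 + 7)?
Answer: 68502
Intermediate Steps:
C(K) = 3 (C(K) = √9 = 3)
-466*(C(((4 - 5)*3)*√(5 - 5)) - 150) = -466*(3 - 150) = -466*(-147) = 68502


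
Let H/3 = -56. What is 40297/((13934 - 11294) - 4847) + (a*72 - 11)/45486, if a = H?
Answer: -1859669491/100387602 ≈ -18.525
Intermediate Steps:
H = -168 (H = 3*(-56) = -168)
a = -168
40297/((13934 - 11294) - 4847) + (a*72 - 11)/45486 = 40297/((13934 - 11294) - 4847) + (-168*72 - 11)/45486 = 40297/(2640 - 4847) + (-12096 - 11)*(1/45486) = 40297/(-2207) - 12107*1/45486 = 40297*(-1/2207) - 12107/45486 = -40297/2207 - 12107/45486 = -1859669491/100387602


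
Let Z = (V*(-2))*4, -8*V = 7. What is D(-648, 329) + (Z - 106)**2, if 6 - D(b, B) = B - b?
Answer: 8830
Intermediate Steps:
V = -7/8 (V = -1/8*7 = -7/8 ≈ -0.87500)
Z = 7 (Z = -7/8*(-2)*4 = (7/4)*4 = 7)
D(b, B) = 6 + b - B (D(b, B) = 6 - (B - b) = 6 + (b - B) = 6 + b - B)
D(-648, 329) + (Z - 106)**2 = (6 - 648 - 1*329) + (7 - 106)**2 = (6 - 648 - 329) + (-99)**2 = -971 + 9801 = 8830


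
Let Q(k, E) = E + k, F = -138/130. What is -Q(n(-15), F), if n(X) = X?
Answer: 1044/65 ≈ 16.062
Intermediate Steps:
F = -69/65 (F = -138*1/130 = -69/65 ≈ -1.0615)
-Q(n(-15), F) = -(-69/65 - 15) = -1*(-1044/65) = 1044/65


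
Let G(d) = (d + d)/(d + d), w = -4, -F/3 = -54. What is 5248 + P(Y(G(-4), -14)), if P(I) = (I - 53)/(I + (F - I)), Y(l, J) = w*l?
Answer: 283373/54 ≈ 5247.6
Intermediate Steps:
F = 162 (F = -3*(-54) = 162)
G(d) = 1 (G(d) = (2*d)/((2*d)) = (2*d)*(1/(2*d)) = 1)
Y(l, J) = -4*l
P(I) = -53/162 + I/162 (P(I) = (I - 53)/(I + (162 - I)) = (-53 + I)/162 = (-53 + I)*(1/162) = -53/162 + I/162)
5248 + P(Y(G(-4), -14)) = 5248 + (-53/162 + (-4*1)/162) = 5248 + (-53/162 + (1/162)*(-4)) = 5248 + (-53/162 - 2/81) = 5248 - 19/54 = 283373/54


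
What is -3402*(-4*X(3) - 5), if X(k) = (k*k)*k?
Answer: 384426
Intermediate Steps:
X(k) = k³ (X(k) = k²*k = k³)
-3402*(-4*X(3) - 5) = -3402*(-4*3³ - 5) = -3402*(-4*27 - 5) = -3402*(-108 - 5) = -3402*(-113) = 384426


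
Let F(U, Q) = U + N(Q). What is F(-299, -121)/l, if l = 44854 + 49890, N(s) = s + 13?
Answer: -407/94744 ≈ -0.0042958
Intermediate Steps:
N(s) = 13 + s
l = 94744
F(U, Q) = 13 + Q + U (F(U, Q) = U + (13 + Q) = 13 + Q + U)
F(-299, -121)/l = (13 - 121 - 299)/94744 = -407*1/94744 = -407/94744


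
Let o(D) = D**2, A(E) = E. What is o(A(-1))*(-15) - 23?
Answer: -38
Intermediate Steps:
o(A(-1))*(-15) - 23 = (-1)**2*(-15) - 23 = 1*(-15) - 23 = -15 - 23 = -38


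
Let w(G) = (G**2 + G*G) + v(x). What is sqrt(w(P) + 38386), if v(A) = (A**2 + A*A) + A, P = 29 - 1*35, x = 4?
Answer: sqrt(38494) ≈ 196.20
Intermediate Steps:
P = -6 (P = 29 - 35 = -6)
v(A) = A + 2*A**2 (v(A) = (A**2 + A**2) + A = 2*A**2 + A = A + 2*A**2)
w(G) = 36 + 2*G**2 (w(G) = (G**2 + G*G) + 4*(1 + 2*4) = (G**2 + G**2) + 4*(1 + 8) = 2*G**2 + 4*9 = 2*G**2 + 36 = 36 + 2*G**2)
sqrt(w(P) + 38386) = sqrt((36 + 2*(-6)**2) + 38386) = sqrt((36 + 2*36) + 38386) = sqrt((36 + 72) + 38386) = sqrt(108 + 38386) = sqrt(38494)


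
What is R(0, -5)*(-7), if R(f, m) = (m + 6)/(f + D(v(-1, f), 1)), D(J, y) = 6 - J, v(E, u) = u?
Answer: -7/6 ≈ -1.1667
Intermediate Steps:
R(f, m) = 1 + m/6 (R(f, m) = (m + 6)/(f + (6 - f)) = (6 + m)/6 = (6 + m)*(⅙) = 1 + m/6)
R(0, -5)*(-7) = (1 + (⅙)*(-5))*(-7) = (1 - ⅚)*(-7) = (⅙)*(-7) = -7/6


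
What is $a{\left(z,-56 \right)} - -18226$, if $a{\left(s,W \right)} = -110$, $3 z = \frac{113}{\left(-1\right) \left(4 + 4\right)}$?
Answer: $18116$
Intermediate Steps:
$z = - \frac{113}{24}$ ($z = \frac{113 \frac{1}{\left(-1\right) \left(4 + 4\right)}}{3} = \frac{113 \frac{1}{\left(-1\right) 8}}{3} = \frac{113 \frac{1}{-8}}{3} = \frac{113 \left(- \frac{1}{8}\right)}{3} = \frac{1}{3} \left(- \frac{113}{8}\right) = - \frac{113}{24} \approx -4.7083$)
$a{\left(z,-56 \right)} - -18226 = -110 - -18226 = -110 + 18226 = 18116$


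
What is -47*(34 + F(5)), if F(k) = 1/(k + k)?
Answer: -16027/10 ≈ -1602.7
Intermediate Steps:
F(k) = 1/(2*k)
-47*(34 + F(5)) = -47*(34 + (1/2)/5) = -47*(34 + (1/2)*(1/5)) = -47*(34 + 1/10) = -47*341/10 = -16027/10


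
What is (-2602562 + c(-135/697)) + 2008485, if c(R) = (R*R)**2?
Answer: -140208340849168412/236010384481 ≈ -5.9408e+5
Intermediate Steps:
c(R) = R**4 (c(R) = (R**2)**2 = R**4)
(-2602562 + c(-135/697)) + 2008485 = (-2602562 + (-135/697)**4) + 2008485 = (-2602562 + 332150625/236010384481) + 2008485 = -614231657923489697/236010384481 + 2008485 = -140208340849168412/236010384481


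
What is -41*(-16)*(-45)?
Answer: -29520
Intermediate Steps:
-41*(-16)*(-45) = 656*(-45) = -29520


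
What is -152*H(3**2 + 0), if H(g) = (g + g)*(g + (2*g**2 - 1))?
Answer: -465120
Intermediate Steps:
H(g) = 2*g*(-1 + g + 2*g**2) (H(g) = (2*g)*(g + (-1 + 2*g**2)) = (2*g)*(-1 + g + 2*g**2) = 2*g*(-1 + g + 2*g**2))
-152*H(3**2 + 0) = -304*(3**2 + 0)*(-1 + (3**2 + 0) + 2*(3**2 + 0)**2) = -304*(9 + 0)*(-1 + (9 + 0) + 2*(9 + 0)**2) = -304*9*(-1 + 9 + 2*9**2) = -304*9*(-1 + 9 + 2*81) = -304*9*(-1 + 9 + 162) = -304*9*170 = -152*3060 = -465120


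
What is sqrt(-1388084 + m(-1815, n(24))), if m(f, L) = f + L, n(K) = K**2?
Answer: I*sqrt(1389323) ≈ 1178.7*I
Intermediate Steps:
m(f, L) = L + f
sqrt(-1388084 + m(-1815, n(24))) = sqrt(-1388084 + (24**2 - 1815)) = sqrt(-1388084 + (576 - 1815)) = sqrt(-1388084 - 1239) = sqrt(-1389323) = I*sqrt(1389323)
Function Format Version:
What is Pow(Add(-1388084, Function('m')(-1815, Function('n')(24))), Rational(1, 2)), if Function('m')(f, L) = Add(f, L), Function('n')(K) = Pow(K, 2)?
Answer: Mul(I, Pow(1389323, Rational(1, 2))) ≈ Mul(1178.7, I)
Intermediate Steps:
Function('m')(f, L) = Add(L, f)
Pow(Add(-1388084, Function('m')(-1815, Function('n')(24))), Rational(1, 2)) = Pow(Add(-1388084, Add(Pow(24, 2), -1815)), Rational(1, 2)) = Pow(Add(-1388084, Add(576, -1815)), Rational(1, 2)) = Pow(Add(-1388084, -1239), Rational(1, 2)) = Pow(-1389323, Rational(1, 2)) = Mul(I, Pow(1389323, Rational(1, 2)))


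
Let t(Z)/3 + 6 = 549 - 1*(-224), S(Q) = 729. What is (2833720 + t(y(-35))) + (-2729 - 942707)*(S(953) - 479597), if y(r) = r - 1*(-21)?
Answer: 452741882469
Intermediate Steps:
y(r) = 21 + r (y(r) = r + 21 = 21 + r)
t(Z) = 2301 (t(Z) = -18 + 3*(549 - 1*(-224)) = -18 + 3*(549 + 224) = -18 + 3*773 = -18 + 2319 = 2301)
(2833720 + t(y(-35))) + (-2729 - 942707)*(S(953) - 479597) = (2833720 + 2301) + (-2729 - 942707)*(729 - 479597) = 2836021 - 945436*(-478868) = 2836021 + 452739046448 = 452741882469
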